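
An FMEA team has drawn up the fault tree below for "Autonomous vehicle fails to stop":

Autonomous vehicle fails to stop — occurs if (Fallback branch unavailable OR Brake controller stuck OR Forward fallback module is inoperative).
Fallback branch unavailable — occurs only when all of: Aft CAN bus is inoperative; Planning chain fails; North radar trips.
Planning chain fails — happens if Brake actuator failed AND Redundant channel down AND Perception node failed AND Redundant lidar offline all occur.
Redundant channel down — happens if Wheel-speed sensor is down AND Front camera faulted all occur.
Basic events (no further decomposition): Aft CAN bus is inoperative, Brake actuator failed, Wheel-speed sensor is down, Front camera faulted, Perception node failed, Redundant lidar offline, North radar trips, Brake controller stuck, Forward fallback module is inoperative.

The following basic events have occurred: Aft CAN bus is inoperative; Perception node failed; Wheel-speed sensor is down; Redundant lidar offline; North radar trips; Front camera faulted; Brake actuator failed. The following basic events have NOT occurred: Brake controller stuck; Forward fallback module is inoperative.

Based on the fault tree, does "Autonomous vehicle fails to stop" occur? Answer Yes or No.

Redundant channel down [AND]: Wheel-speed sensor is down=occurs, Front camera faulted=occurs → all inputs occur → occurs.
Planning chain fails [AND]: Brake actuator failed=occurs, Redundant channel down=occurs, Perception node failed=occurs, Redundant lidar offline=occurs → all inputs occur → occurs.
Fallback branch unavailable [AND]: Aft CAN bus is inoperative=occurs, Planning chain fails=occurs, North radar trips=occurs → all inputs occur → occurs.
Autonomous vehicle fails to stop [OR]: Fallback branch unavailable=occurs, Brake controller stuck=not, Forward fallback module is inoperative=not → at least one input occurs → occurs.

Yes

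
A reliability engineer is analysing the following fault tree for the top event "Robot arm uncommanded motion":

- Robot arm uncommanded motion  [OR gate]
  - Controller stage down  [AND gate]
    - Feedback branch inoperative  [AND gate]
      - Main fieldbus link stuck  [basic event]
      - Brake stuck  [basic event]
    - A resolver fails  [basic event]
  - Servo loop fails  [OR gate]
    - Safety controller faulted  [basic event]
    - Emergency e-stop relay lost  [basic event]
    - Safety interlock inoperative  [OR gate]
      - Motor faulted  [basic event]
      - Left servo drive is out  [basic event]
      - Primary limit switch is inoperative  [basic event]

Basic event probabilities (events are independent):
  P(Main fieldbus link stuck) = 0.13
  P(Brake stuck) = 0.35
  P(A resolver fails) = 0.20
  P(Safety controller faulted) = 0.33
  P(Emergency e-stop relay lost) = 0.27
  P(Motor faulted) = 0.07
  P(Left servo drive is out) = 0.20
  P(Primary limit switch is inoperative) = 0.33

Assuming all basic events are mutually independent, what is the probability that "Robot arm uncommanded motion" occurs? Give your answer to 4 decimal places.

P(Feedback branch inoperative) [AND] = 0.13 × 0.35 = 0.045500
P(Controller stage down) [AND] = 0.045500 × 0.20 = 0.009100
P(Safety interlock inoperative) [OR] = 1 − (1−0.07) × (1−0.20) × (1−0.33) = 0.501520
P(Servo loop fails) [OR] = 1 − (1−0.33) × (1−0.27) × (1−0.501520) = 0.756193
P(Robot arm uncommanded motion) [OR] = 1 − (1−0.009100) × (1−0.756193) = 0.758412
Rounded to 4 decimal places: P(Robot arm uncommanded motion) ≈ 0.7584.

0.7584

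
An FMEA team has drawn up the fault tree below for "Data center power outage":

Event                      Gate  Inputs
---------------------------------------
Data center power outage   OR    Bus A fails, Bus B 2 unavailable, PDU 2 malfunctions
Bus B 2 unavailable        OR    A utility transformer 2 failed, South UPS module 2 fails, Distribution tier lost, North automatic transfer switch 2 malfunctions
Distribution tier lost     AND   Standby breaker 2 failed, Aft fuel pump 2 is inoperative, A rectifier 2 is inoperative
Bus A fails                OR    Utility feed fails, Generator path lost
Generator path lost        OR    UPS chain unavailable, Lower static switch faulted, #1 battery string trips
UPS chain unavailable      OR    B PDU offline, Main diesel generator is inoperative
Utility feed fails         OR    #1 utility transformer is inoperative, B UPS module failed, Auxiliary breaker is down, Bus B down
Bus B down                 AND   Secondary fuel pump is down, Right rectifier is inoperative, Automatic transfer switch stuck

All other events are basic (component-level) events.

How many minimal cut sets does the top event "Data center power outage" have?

Bus B down [AND]: one cut set from each child combined → 1 × 1 × 1 = 1 cut set(s).
Utility feed fails [OR]: union of children's cut sets → 4 cut set(s).
UPS chain unavailable [OR]: union of children's cut sets → 2 cut set(s).
Generator path lost [OR]: union of children's cut sets → 4 cut set(s).
Bus A fails [OR]: union of children's cut sets → 8 cut set(s).
Distribution tier lost [AND]: one cut set from each child combined → 1 × 1 × 1 = 1 cut set(s).
Bus B 2 unavailable [OR]: union of children's cut sets → 4 cut set(s).
Data center power outage [OR]: union of children's cut sets → 13 cut set(s).

13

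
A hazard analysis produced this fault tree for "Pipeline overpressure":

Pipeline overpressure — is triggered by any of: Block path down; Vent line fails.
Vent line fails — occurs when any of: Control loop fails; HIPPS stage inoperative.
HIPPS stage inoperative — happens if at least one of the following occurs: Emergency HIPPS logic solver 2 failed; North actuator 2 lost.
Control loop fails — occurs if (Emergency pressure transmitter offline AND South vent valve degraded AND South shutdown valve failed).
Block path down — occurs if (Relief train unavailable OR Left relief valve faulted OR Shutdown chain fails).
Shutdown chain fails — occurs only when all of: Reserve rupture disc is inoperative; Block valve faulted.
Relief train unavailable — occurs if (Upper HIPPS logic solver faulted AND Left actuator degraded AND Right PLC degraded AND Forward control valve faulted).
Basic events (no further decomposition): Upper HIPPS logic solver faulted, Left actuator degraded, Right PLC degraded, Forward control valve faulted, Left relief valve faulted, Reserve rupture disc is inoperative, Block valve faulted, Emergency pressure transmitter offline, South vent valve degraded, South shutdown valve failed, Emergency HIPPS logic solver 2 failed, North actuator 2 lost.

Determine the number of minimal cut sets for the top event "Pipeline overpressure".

6

Relief train unavailable [AND]: one cut set from each child combined → 1 × 1 × 1 × 1 = 1 cut set(s).
Shutdown chain fails [AND]: one cut set from each child combined → 1 × 1 = 1 cut set(s).
Block path down [OR]: union of children's cut sets → 3 cut set(s).
Control loop fails [AND]: one cut set from each child combined → 1 × 1 × 1 = 1 cut set(s).
HIPPS stage inoperative [OR]: union of children's cut sets → 2 cut set(s).
Vent line fails [OR]: union of children's cut sets → 3 cut set(s).
Pipeline overpressure [OR]: union of children's cut sets → 6 cut set(s).
Minimal cut sets: {Forward control valve faulted, Left actuator degraded, Right PLC degraded, Upper HIPPS logic solver faulted}; {Left relief valve faulted}; {Block valve faulted, Reserve rupture disc is inoperative}; {Emergency pressure transmitter offline, South shutdown valve failed, South vent valve degraded}; {Emergency HIPPS logic solver 2 failed}; {North actuator 2 lost}.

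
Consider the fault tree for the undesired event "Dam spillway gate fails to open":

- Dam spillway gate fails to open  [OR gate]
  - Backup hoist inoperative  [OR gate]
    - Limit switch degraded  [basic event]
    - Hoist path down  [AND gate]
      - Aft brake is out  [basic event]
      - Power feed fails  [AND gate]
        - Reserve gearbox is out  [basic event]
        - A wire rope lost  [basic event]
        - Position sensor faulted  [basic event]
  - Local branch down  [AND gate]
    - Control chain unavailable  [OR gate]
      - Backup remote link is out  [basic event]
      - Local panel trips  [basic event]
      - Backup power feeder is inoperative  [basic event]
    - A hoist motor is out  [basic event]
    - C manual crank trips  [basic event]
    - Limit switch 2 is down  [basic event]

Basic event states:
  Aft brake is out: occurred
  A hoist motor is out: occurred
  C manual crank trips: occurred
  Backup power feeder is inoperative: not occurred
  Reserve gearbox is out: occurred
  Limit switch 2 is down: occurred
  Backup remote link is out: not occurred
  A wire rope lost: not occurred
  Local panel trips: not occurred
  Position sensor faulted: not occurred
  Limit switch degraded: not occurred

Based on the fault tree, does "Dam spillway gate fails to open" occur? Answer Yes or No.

Power feed fails [AND]: Reserve gearbox is out=occurs, A wire rope lost=not, Position sensor faulted=not → not all inputs occur → does not occur.
Hoist path down [AND]: Aft brake is out=occurs, Power feed fails=not → not all inputs occur → does not occur.
Backup hoist inoperative [OR]: Limit switch degraded=not, Hoist path down=not → no input occurs → does not occur.
Control chain unavailable [OR]: Backup remote link is out=not, Local panel trips=not, Backup power feeder is inoperative=not → no input occurs → does not occur.
Local branch down [AND]: Control chain unavailable=not, A hoist motor is out=occurs, C manual crank trips=occurs, Limit switch 2 is down=occurs → not all inputs occur → does not occur.
Dam spillway gate fails to open [OR]: Backup hoist inoperative=not, Local branch down=not → no input occurs → does not occur.

No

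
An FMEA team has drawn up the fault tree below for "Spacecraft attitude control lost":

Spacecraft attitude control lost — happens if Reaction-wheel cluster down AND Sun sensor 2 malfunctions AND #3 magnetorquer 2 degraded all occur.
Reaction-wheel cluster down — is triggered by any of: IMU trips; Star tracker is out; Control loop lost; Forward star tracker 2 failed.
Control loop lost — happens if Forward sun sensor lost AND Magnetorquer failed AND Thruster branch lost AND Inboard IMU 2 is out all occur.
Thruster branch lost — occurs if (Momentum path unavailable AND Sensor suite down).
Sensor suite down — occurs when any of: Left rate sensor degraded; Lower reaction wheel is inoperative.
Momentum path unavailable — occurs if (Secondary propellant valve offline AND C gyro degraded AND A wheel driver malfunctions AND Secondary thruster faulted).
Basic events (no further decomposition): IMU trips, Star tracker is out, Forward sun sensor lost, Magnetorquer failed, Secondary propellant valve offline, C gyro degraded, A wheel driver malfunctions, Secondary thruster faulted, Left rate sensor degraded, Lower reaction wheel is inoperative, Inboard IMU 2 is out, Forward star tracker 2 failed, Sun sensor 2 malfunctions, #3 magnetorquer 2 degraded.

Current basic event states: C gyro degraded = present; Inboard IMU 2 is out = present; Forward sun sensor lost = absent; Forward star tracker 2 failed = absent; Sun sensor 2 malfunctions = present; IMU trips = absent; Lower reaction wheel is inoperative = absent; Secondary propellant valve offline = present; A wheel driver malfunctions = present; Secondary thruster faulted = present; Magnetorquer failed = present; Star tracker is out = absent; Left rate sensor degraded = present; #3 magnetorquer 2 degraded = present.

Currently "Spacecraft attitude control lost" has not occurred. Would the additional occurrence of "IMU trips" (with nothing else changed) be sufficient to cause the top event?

Counterfactual: set "IMU trips" to occurred.
Momentum path unavailable [AND]: Secondary propellant valve offline=occurs, C gyro degraded=occurs, A wheel driver malfunctions=occurs, Secondary thruster faulted=occurs → all inputs occur → occurs.
Sensor suite down [OR]: Left rate sensor degraded=occurs, Lower reaction wheel is inoperative=not → at least one input occurs → occurs.
Thruster branch lost [AND]: Momentum path unavailable=occurs, Sensor suite down=occurs → all inputs occur → occurs.
Control loop lost [AND]: Forward sun sensor lost=not, Magnetorquer failed=occurs, Thruster branch lost=occurs, Inboard IMU 2 is out=occurs → not all inputs occur → does not occur.
Reaction-wheel cluster down [OR]: IMU trips=occurs, Star tracker is out=not, Control loop lost=not, Forward star tracker 2 failed=not → at least one input occurs → occurs.
Spacecraft attitude control lost [AND]: Reaction-wheel cluster down=occurs, Sun sensor 2 malfunctions=occurs, #3 magnetorquer 2 degraded=occurs → all inputs occur → occurs.

Yes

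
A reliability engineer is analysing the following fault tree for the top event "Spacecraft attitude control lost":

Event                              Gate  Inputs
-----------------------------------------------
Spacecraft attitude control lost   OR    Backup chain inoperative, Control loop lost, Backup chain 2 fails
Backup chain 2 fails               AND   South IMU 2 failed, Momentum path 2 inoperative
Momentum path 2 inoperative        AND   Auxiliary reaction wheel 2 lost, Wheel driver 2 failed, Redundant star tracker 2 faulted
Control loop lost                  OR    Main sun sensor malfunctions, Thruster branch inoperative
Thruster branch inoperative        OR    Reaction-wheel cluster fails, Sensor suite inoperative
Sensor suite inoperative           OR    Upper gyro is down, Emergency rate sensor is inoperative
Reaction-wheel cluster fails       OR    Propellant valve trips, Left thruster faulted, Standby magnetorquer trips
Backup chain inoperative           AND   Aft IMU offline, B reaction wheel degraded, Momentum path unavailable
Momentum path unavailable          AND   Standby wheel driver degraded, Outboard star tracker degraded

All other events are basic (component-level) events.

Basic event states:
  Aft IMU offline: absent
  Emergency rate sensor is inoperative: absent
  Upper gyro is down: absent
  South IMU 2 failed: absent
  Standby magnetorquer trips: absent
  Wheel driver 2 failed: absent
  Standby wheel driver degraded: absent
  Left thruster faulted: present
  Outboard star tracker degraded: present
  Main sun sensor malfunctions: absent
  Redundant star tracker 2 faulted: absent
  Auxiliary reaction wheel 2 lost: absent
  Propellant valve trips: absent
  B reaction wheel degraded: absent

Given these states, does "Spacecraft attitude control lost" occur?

Momentum path unavailable [AND]: Standby wheel driver degraded=not, Outboard star tracker degraded=occurs → not all inputs occur → does not occur.
Backup chain inoperative [AND]: Aft IMU offline=not, B reaction wheel degraded=not, Momentum path unavailable=not → not all inputs occur → does not occur.
Reaction-wheel cluster fails [OR]: Propellant valve trips=not, Left thruster faulted=occurs, Standby magnetorquer trips=not → at least one input occurs → occurs.
Sensor suite inoperative [OR]: Upper gyro is down=not, Emergency rate sensor is inoperative=not → no input occurs → does not occur.
Thruster branch inoperative [OR]: Reaction-wheel cluster fails=occurs, Sensor suite inoperative=not → at least one input occurs → occurs.
Control loop lost [OR]: Main sun sensor malfunctions=not, Thruster branch inoperative=occurs → at least one input occurs → occurs.
Momentum path 2 inoperative [AND]: Auxiliary reaction wheel 2 lost=not, Wheel driver 2 failed=not, Redundant star tracker 2 faulted=not → not all inputs occur → does not occur.
Backup chain 2 fails [AND]: South IMU 2 failed=not, Momentum path 2 inoperative=not → not all inputs occur → does not occur.
Spacecraft attitude control lost [OR]: Backup chain inoperative=not, Control loop lost=occurs, Backup chain 2 fails=not → at least one input occurs → occurs.

Yes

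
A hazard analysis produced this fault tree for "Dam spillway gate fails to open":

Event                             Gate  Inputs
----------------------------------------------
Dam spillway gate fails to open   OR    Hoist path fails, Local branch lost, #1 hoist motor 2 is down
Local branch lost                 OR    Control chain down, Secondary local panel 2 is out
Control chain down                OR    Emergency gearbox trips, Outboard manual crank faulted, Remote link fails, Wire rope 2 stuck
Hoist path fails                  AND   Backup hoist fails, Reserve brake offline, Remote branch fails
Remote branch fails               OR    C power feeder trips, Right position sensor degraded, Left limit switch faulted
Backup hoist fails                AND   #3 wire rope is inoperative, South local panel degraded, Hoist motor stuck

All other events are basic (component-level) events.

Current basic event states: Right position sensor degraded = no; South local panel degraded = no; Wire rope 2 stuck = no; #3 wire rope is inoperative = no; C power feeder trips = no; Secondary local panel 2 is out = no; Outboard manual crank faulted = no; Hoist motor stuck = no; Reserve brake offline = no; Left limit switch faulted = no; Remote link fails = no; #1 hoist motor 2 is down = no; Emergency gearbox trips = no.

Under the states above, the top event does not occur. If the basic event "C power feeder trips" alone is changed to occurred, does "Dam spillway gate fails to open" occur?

Counterfactual: set "C power feeder trips" to occurred.
Backup hoist fails [AND]: #3 wire rope is inoperative=not, South local panel degraded=not, Hoist motor stuck=not → not all inputs occur → does not occur.
Remote branch fails [OR]: C power feeder trips=occurs, Right position sensor degraded=not, Left limit switch faulted=not → at least one input occurs → occurs.
Hoist path fails [AND]: Backup hoist fails=not, Reserve brake offline=not, Remote branch fails=occurs → not all inputs occur → does not occur.
Control chain down [OR]: Emergency gearbox trips=not, Outboard manual crank faulted=not, Remote link fails=not, Wire rope 2 stuck=not → no input occurs → does not occur.
Local branch lost [OR]: Control chain down=not, Secondary local panel 2 is out=not → no input occurs → does not occur.
Dam spillway gate fails to open [OR]: Hoist path fails=not, Local branch lost=not, #1 hoist motor 2 is down=not → no input occurs → does not occur.

No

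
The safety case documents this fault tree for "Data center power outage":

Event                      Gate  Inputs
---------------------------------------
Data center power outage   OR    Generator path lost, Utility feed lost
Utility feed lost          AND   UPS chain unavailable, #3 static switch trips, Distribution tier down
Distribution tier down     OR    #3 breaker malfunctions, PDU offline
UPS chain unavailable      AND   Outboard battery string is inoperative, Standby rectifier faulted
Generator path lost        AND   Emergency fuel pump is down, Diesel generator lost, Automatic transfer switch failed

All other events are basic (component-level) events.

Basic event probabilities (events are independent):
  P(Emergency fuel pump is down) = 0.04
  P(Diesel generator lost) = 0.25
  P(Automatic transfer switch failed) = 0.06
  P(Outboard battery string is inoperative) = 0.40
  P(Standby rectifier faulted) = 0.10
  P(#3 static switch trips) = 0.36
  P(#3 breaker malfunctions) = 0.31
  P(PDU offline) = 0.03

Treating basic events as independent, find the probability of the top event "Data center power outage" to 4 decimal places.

0.0054

P(Generator path lost) [AND] = 0.04 × 0.25 × 0.06 = 0.000600
P(UPS chain unavailable) [AND] = 0.40 × 0.10 = 0.040000
P(Distribution tier down) [OR] = 1 − (1−0.31) × (1−0.03) = 0.330700
P(Utility feed lost) [AND] = 0.040000 × 0.36 × 0.330700 = 0.004762
P(Data center power outage) [OR] = 1 − (1−0.000600) × (1−0.004762) = 0.005359
Rounded to 4 decimal places: P(Data center power outage) ≈ 0.0054.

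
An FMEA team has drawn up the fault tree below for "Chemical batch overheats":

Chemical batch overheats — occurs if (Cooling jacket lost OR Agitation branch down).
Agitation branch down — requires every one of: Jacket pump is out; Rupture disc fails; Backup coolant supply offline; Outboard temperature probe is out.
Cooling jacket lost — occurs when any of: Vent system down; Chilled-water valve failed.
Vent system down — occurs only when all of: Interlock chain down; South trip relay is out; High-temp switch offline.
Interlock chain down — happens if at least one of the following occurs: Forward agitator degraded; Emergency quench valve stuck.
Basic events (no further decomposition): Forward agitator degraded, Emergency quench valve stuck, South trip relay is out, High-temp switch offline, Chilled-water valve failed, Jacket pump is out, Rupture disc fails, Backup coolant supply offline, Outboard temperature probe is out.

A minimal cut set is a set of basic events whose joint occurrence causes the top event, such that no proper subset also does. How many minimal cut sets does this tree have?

4

Interlock chain down [OR]: union of children's cut sets → 2 cut set(s).
Vent system down [AND]: one cut set from each child combined → 2 × 1 × 1 = 2 cut set(s).
Cooling jacket lost [OR]: union of children's cut sets → 3 cut set(s).
Agitation branch down [AND]: one cut set from each child combined → 1 × 1 × 1 × 1 = 1 cut set(s).
Chemical batch overheats [OR]: union of children's cut sets → 4 cut set(s).
Minimal cut sets: {Forward agitator degraded, High-temp switch offline, South trip relay is out}; {Emergency quench valve stuck, High-temp switch offline, South trip relay is out}; {Chilled-water valve failed}; {Backup coolant supply offline, Jacket pump is out, Outboard temperature probe is out, Rupture disc fails}.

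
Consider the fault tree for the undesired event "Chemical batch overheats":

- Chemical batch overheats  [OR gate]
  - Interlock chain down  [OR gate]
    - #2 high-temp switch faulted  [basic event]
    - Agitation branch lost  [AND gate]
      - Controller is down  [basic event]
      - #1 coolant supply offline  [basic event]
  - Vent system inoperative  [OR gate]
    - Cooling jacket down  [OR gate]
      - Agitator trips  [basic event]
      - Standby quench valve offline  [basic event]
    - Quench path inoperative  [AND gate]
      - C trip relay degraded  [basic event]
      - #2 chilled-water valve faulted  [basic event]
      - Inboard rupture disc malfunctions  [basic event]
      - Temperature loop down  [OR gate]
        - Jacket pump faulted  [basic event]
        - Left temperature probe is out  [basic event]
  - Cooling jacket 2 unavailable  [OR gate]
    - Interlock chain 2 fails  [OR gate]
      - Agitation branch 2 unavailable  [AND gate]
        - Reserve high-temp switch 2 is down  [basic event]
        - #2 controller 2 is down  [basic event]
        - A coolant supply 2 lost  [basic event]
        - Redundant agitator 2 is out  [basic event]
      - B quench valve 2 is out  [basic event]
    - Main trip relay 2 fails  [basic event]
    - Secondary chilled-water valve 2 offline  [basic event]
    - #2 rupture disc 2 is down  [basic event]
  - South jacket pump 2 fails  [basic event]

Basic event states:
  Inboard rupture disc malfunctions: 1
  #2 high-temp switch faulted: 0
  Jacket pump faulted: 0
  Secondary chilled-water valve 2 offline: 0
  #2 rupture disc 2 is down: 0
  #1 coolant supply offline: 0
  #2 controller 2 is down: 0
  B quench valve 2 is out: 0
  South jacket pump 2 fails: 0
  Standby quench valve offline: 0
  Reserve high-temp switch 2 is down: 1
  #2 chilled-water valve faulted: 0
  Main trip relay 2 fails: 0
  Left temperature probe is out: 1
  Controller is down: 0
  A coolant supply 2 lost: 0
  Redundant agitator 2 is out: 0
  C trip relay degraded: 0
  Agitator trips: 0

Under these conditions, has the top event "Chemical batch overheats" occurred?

No

Agitation branch lost [AND]: Controller is down=not, #1 coolant supply offline=not → not all inputs occur → does not occur.
Interlock chain down [OR]: #2 high-temp switch faulted=not, Agitation branch lost=not → no input occurs → does not occur.
Cooling jacket down [OR]: Agitator trips=not, Standby quench valve offline=not → no input occurs → does not occur.
Temperature loop down [OR]: Jacket pump faulted=not, Left temperature probe is out=occurs → at least one input occurs → occurs.
Quench path inoperative [AND]: C trip relay degraded=not, #2 chilled-water valve faulted=not, Inboard rupture disc malfunctions=occurs, Temperature loop down=occurs → not all inputs occur → does not occur.
Vent system inoperative [OR]: Cooling jacket down=not, Quench path inoperative=not → no input occurs → does not occur.
Agitation branch 2 unavailable [AND]: Reserve high-temp switch 2 is down=occurs, #2 controller 2 is down=not, A coolant supply 2 lost=not, Redundant agitator 2 is out=not → not all inputs occur → does not occur.
Interlock chain 2 fails [OR]: Agitation branch 2 unavailable=not, B quench valve 2 is out=not → no input occurs → does not occur.
Cooling jacket 2 unavailable [OR]: Interlock chain 2 fails=not, Main trip relay 2 fails=not, Secondary chilled-water valve 2 offline=not, #2 rupture disc 2 is down=not → no input occurs → does not occur.
Chemical batch overheats [OR]: Interlock chain down=not, Vent system inoperative=not, Cooling jacket 2 unavailable=not, South jacket pump 2 fails=not → no input occurs → does not occur.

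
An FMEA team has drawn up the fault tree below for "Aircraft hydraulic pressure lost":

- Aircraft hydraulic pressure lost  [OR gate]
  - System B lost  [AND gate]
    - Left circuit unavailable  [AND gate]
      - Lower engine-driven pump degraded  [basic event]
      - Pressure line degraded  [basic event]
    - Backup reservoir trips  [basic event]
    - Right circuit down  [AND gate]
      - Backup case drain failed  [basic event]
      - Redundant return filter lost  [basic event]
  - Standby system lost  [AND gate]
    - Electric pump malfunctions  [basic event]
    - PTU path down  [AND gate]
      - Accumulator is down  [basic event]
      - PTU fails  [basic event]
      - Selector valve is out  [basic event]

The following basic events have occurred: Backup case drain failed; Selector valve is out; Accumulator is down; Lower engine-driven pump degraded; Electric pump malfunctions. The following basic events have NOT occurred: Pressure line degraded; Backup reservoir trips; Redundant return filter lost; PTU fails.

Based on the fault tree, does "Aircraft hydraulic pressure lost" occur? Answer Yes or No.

Left circuit unavailable [AND]: Lower engine-driven pump degraded=occurs, Pressure line degraded=not → not all inputs occur → does not occur.
Right circuit down [AND]: Backup case drain failed=occurs, Redundant return filter lost=not → not all inputs occur → does not occur.
System B lost [AND]: Left circuit unavailable=not, Backup reservoir trips=not, Right circuit down=not → not all inputs occur → does not occur.
PTU path down [AND]: Accumulator is down=occurs, PTU fails=not, Selector valve is out=occurs → not all inputs occur → does not occur.
Standby system lost [AND]: Electric pump malfunctions=occurs, PTU path down=not → not all inputs occur → does not occur.
Aircraft hydraulic pressure lost [OR]: System B lost=not, Standby system lost=not → no input occurs → does not occur.

No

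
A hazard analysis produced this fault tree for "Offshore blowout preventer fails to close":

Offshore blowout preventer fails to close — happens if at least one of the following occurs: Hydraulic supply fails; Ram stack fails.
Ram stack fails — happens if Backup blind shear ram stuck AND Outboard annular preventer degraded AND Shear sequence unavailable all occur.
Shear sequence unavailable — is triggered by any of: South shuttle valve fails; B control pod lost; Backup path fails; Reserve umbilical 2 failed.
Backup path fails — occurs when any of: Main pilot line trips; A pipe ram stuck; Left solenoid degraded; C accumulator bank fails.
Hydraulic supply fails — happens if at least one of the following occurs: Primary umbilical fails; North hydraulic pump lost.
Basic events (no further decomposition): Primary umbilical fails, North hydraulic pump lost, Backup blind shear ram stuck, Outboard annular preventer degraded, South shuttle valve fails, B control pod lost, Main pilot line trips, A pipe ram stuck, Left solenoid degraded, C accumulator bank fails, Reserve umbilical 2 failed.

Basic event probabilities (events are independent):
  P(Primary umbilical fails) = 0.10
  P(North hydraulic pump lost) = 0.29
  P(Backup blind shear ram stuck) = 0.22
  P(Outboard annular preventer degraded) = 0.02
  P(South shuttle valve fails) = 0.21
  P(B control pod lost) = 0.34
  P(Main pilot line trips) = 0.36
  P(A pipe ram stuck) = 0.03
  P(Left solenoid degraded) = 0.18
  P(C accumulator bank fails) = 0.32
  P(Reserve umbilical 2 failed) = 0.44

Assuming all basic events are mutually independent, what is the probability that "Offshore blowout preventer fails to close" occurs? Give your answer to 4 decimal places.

0.3635

P(Hydraulic supply fails) [OR] = 1 − (1−0.10) × (1−0.29) = 0.361000
P(Backup path fails) [OR] = 1 − (1−0.36) × (1−0.03) × (1−0.18) × (1−0.32) = 0.653842
P(Shear sequence unavailable) [OR] = 1 − (1−0.21) × (1−0.34) × (1−0.653842) × (1−0.44) = 0.898927
P(Ram stack fails) [AND] = 0.22 × 0.02 × 0.898927 = 0.003955
P(Offshore blowout preventer fails to close) [OR] = 1 − (1−0.361000) × (1−0.003955) = 0.363527
Rounded to 4 decimal places: P(Offshore blowout preventer fails to close) ≈ 0.3635.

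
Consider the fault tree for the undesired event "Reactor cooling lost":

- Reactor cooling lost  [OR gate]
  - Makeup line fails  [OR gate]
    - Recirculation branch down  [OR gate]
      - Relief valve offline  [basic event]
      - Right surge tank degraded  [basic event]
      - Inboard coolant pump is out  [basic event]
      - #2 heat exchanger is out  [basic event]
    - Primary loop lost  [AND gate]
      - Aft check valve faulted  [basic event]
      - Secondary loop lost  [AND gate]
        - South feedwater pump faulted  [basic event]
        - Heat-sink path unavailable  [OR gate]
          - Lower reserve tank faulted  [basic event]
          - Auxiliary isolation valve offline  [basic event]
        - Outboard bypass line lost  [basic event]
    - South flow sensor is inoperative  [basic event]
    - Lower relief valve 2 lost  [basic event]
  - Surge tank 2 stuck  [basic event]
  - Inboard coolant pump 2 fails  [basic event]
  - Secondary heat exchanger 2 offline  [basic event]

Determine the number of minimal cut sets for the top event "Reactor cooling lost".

Recirculation branch down [OR]: union of children's cut sets → 4 cut set(s).
Heat-sink path unavailable [OR]: union of children's cut sets → 2 cut set(s).
Secondary loop lost [AND]: one cut set from each child combined → 1 × 2 × 1 = 2 cut set(s).
Primary loop lost [AND]: one cut set from each child combined → 1 × 2 = 2 cut set(s).
Makeup line fails [OR]: union of children's cut sets → 8 cut set(s).
Reactor cooling lost [OR]: union of children's cut sets → 11 cut set(s).

11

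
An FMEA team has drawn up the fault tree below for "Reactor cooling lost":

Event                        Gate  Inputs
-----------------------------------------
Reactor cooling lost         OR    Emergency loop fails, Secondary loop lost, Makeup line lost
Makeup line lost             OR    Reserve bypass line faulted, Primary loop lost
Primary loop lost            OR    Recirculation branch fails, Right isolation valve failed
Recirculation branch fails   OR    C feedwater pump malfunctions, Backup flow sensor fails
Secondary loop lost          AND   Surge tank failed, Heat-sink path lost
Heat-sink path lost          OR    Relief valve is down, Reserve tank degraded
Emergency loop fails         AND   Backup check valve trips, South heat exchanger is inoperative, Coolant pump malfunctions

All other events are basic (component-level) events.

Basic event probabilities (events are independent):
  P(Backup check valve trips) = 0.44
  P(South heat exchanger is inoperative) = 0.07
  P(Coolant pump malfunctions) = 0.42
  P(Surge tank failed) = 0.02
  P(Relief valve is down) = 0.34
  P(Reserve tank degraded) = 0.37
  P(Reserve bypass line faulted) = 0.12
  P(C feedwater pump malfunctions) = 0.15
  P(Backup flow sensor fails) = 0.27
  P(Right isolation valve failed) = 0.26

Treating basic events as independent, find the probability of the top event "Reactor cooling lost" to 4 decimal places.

0.6058

P(Emergency loop fails) [AND] = 0.44 × 0.07 × 0.42 = 0.012936
P(Heat-sink path lost) [OR] = 1 − (1−0.34) × (1−0.37) = 0.584200
P(Secondary loop lost) [AND] = 0.02 × 0.584200 = 0.011684
P(Recirculation branch fails) [OR] = 1 − (1−0.15) × (1−0.27) = 0.379500
P(Primary loop lost) [OR] = 1 − (1−0.379500) × (1−0.26) = 0.540830
P(Makeup line lost) [OR] = 1 − (1−0.12) × (1−0.540830) = 0.595930
P(Reactor cooling lost) [OR] = 1 − (1−0.012936) × (1−0.011684) × (1−0.595930) = 0.605817
Rounded to 4 decimal places: P(Reactor cooling lost) ≈ 0.6058.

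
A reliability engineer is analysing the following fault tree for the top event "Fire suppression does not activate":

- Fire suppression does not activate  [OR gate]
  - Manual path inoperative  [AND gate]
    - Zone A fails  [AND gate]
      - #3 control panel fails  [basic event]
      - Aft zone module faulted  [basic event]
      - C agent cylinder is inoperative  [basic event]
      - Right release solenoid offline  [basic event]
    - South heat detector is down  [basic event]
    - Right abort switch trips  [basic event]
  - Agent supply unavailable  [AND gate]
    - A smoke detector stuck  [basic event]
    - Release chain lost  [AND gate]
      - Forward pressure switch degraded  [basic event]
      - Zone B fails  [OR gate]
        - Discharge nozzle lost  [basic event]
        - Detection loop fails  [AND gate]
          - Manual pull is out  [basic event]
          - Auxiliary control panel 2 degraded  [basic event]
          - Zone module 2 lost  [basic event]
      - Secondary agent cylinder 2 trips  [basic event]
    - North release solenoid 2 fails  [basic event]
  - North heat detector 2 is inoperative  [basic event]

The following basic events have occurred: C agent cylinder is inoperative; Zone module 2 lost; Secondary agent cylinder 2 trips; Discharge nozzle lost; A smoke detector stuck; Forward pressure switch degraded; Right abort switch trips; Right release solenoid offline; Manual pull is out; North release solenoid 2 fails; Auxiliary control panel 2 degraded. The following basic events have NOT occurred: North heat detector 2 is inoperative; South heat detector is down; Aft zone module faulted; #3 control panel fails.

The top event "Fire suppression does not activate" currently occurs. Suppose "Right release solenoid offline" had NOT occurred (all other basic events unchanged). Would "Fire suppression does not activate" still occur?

Counterfactual: set "Right release solenoid offline" to not occurred.
Zone A fails [AND]: #3 control panel fails=not, Aft zone module faulted=not, C agent cylinder is inoperative=occurs, Right release solenoid offline=not → not all inputs occur → does not occur.
Manual path inoperative [AND]: Zone A fails=not, South heat detector is down=not, Right abort switch trips=occurs → not all inputs occur → does not occur.
Detection loop fails [AND]: Manual pull is out=occurs, Auxiliary control panel 2 degraded=occurs, Zone module 2 lost=occurs → all inputs occur → occurs.
Zone B fails [OR]: Discharge nozzle lost=occurs, Detection loop fails=occurs → at least one input occurs → occurs.
Release chain lost [AND]: Forward pressure switch degraded=occurs, Zone B fails=occurs, Secondary agent cylinder 2 trips=occurs → all inputs occur → occurs.
Agent supply unavailable [AND]: A smoke detector stuck=occurs, Release chain lost=occurs, North release solenoid 2 fails=occurs → all inputs occur → occurs.
Fire suppression does not activate [OR]: Manual path inoperative=not, Agent supply unavailable=occurs, North heat detector 2 is inoperative=not → at least one input occurs → occurs.

Yes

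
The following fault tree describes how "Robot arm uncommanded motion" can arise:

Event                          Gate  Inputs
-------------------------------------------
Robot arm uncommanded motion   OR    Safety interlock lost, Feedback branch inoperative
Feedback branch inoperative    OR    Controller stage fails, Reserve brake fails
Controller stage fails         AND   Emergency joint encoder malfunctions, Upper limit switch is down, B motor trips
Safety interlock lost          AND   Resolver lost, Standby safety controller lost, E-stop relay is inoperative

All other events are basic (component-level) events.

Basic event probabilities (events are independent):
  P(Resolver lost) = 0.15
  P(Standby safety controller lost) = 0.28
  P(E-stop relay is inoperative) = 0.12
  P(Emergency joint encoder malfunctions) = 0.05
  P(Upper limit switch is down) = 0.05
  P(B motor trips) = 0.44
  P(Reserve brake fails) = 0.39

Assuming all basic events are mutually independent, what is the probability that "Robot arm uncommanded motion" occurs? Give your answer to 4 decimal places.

P(Safety interlock lost) [AND] = 0.15 × 0.28 × 0.12 = 0.005040
P(Controller stage fails) [AND] = 0.05 × 0.05 × 0.44 = 0.001100
P(Feedback branch inoperative) [OR] = 1 − (1−0.001100) × (1−0.39) = 0.390671
P(Robot arm uncommanded motion) [OR] = 1 − (1−0.005040) × (1−0.390671) = 0.393742
Rounded to 4 decimal places: P(Robot arm uncommanded motion) ≈ 0.3937.

0.3937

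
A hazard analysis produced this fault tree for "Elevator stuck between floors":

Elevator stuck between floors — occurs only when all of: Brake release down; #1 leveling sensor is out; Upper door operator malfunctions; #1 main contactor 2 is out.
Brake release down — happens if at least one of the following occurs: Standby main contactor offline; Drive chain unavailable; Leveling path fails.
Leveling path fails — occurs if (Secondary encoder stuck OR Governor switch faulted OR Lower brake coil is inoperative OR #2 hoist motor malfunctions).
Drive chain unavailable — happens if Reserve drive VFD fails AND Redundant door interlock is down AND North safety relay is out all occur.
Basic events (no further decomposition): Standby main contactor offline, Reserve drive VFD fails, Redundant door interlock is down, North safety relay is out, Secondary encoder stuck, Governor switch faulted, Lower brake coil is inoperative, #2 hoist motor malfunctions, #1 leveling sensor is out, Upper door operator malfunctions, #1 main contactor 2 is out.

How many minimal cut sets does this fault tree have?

Drive chain unavailable [AND]: one cut set from each child combined → 1 × 1 × 1 = 1 cut set(s).
Leveling path fails [OR]: union of children's cut sets → 4 cut set(s).
Brake release down [OR]: union of children's cut sets → 6 cut set(s).
Elevator stuck between floors [AND]: one cut set from each child combined → 6 × 1 × 1 × 1 = 6 cut set(s).
Minimal cut sets: {#1 leveling sensor is out, #1 main contactor 2 is out, Standby main contactor offline, Upper door operator malfunctions}; {#1 leveling sensor is out, #1 main contactor 2 is out, North safety relay is out, Redundant door interlock is down, Reserve drive VFD fails, Upper door operator malfunctions}; {#1 leveling sensor is out, #1 main contactor 2 is out, Secondary encoder stuck, Upper door operator malfunctions}; {#1 leveling sensor is out, #1 main contactor 2 is out, Governor switch faulted, Upper door operator malfunctions}; {#1 leveling sensor is out, #1 main contactor 2 is out, Lower brake coil is inoperative, Upper door operator malfunctions}; {#1 leveling sensor is out, #1 main contactor 2 is out, #2 hoist motor malfunctions, Upper door operator malfunctions}.

6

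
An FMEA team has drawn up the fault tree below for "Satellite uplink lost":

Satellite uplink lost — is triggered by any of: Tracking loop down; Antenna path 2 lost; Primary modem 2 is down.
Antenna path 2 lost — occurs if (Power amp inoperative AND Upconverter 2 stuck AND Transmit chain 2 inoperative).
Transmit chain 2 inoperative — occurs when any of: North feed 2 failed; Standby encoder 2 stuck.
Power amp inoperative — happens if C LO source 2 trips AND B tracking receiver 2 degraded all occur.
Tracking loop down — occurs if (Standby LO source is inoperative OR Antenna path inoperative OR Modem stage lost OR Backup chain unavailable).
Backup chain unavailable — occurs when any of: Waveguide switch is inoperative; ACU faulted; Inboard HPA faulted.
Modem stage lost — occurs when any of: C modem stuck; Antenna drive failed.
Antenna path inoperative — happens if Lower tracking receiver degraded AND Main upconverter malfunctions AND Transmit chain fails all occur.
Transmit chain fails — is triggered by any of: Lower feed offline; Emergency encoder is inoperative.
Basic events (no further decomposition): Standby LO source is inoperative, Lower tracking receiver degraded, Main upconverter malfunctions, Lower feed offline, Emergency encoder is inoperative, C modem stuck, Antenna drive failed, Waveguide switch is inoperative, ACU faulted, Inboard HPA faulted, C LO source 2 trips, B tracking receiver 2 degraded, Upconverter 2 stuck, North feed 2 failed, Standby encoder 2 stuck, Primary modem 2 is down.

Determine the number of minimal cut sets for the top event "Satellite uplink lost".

Transmit chain fails [OR]: union of children's cut sets → 2 cut set(s).
Antenna path inoperative [AND]: one cut set from each child combined → 1 × 1 × 2 = 2 cut set(s).
Modem stage lost [OR]: union of children's cut sets → 2 cut set(s).
Backup chain unavailable [OR]: union of children's cut sets → 3 cut set(s).
Tracking loop down [OR]: union of children's cut sets → 8 cut set(s).
Power amp inoperative [AND]: one cut set from each child combined → 1 × 1 = 1 cut set(s).
Transmit chain 2 inoperative [OR]: union of children's cut sets → 2 cut set(s).
Antenna path 2 lost [AND]: one cut set from each child combined → 1 × 1 × 2 = 2 cut set(s).
Satellite uplink lost [OR]: union of children's cut sets → 11 cut set(s).

11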